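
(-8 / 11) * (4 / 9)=-32 / 99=-0.32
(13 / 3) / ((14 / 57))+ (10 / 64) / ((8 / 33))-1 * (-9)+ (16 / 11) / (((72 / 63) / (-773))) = -18855135 / 19712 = -956.53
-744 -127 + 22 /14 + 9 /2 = -12109 /14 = -864.93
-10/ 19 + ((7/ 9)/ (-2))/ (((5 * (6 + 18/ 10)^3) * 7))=-10677895/ 20287098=-0.53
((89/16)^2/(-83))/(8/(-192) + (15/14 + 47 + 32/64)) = -166341/21654368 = -0.01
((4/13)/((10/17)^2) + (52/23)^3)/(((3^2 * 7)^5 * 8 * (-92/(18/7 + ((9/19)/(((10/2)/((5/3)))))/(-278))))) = -0.00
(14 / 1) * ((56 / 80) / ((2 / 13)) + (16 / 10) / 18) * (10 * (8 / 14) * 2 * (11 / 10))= 7348 / 9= 816.44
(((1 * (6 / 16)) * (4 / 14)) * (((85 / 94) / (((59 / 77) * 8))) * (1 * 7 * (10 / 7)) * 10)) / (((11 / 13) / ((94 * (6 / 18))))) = 27625 / 472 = 58.53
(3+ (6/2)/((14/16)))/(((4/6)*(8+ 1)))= 15/14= 1.07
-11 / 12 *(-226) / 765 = 1243 / 4590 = 0.27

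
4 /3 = 1.33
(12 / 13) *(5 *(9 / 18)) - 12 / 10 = 1.11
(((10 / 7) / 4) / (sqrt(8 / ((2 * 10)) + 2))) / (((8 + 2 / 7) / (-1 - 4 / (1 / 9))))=-185 * sqrt(15) / 696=-1.03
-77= -77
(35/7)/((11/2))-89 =-969/11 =-88.09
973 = 973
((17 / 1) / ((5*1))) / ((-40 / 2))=-17 / 100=-0.17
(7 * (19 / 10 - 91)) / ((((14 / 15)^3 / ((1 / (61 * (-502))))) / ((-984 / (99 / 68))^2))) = 94441269600 / 8252629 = 11443.78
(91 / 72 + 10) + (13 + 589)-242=26731 / 72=371.26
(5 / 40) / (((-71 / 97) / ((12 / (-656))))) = 291 / 93152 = 0.00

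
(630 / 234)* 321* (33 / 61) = 370755 / 793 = 467.53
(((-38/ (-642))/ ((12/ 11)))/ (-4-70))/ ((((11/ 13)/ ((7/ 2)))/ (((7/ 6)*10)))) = -60515/ 1710288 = -0.04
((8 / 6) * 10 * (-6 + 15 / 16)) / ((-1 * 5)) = 27 / 2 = 13.50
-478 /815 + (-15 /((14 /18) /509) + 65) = -55635246 /5705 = -9752.02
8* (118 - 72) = 368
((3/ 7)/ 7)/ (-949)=-3/ 46501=-0.00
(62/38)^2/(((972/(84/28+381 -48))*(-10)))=-13454/146205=-0.09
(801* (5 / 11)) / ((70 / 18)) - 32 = 4745 / 77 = 61.62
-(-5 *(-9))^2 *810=-1640250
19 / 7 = 2.71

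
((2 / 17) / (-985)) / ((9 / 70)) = -28 / 30141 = -0.00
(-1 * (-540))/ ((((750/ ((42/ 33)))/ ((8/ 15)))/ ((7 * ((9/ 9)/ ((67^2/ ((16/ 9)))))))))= 25088/ 18517125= 0.00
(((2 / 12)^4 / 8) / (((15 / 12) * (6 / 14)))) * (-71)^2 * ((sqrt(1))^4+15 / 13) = 247009 / 126360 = 1.95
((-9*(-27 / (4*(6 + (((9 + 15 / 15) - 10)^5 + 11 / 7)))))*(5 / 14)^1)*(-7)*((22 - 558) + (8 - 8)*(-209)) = 569835 / 53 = 10751.60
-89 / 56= -1.59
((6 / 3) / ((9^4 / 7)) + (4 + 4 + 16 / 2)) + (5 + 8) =29.00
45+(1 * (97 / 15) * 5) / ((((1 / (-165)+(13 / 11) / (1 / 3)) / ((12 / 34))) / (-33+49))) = 119865 / 1241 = 96.59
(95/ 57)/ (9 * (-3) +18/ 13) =-65/ 999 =-0.07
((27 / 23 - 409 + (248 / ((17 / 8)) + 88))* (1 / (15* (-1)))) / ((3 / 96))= 508288 / 1173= 433.32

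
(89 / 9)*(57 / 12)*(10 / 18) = 8455 / 324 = 26.10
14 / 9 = 1.56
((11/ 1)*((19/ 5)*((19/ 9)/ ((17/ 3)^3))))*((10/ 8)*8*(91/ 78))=27797/ 4913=5.66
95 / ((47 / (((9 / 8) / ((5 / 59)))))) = 10089 / 376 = 26.83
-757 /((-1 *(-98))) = -757 /98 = -7.72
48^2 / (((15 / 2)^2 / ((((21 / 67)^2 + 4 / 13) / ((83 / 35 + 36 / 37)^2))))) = 1627219772416 / 1094634987277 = 1.49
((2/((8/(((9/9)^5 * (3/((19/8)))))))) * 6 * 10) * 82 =29520/19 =1553.68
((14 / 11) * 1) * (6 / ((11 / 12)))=1008 / 121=8.33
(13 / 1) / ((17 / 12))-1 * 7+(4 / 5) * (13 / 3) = 1439 / 255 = 5.64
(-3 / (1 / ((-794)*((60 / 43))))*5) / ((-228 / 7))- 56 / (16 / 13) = -908047 / 1634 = -555.72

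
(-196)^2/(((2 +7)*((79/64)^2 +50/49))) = 7710244864/4595481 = 1677.79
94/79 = 1.19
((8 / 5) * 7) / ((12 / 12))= 56 / 5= 11.20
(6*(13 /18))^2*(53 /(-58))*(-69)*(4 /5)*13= 5356286 /435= 12313.30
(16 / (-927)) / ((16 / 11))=-11 / 927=-0.01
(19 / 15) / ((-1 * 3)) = -19 / 45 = -0.42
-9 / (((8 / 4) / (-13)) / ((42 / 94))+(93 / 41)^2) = -4130217 / 2203163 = -1.87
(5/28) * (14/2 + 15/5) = 1.79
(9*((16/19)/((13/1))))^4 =429981696/3722098081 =0.12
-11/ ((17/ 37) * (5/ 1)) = -407/ 85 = -4.79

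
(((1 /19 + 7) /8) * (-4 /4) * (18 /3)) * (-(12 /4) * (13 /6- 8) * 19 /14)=-1005 /8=-125.62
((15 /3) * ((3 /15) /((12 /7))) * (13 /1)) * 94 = 4277 /6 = 712.83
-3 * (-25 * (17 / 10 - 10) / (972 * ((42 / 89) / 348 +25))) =-1071115 / 41814468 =-0.03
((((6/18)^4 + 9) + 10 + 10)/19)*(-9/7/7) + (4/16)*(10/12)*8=11615/8379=1.39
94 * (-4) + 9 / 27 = -1127 / 3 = -375.67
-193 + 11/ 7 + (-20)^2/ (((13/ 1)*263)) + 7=-4411129/ 23933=-184.31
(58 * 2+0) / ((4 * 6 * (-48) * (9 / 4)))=-29 / 648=-0.04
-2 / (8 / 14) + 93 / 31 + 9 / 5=13 / 10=1.30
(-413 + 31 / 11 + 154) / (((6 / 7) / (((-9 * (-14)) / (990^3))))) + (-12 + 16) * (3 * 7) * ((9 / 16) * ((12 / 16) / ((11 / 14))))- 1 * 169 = -440798887957 / 3557763000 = -123.90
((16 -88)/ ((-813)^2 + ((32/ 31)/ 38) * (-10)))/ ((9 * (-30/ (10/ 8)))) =589/ 1167931743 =0.00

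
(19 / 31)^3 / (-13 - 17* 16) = -361 / 446865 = -0.00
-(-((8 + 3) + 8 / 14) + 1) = 74 / 7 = 10.57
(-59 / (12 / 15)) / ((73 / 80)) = -5900 / 73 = -80.82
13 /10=1.30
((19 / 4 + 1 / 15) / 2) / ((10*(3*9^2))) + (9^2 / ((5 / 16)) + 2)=76166209 / 291600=261.20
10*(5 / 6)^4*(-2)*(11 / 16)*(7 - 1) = -34375 / 864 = -39.79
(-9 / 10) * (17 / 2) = -153 / 20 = -7.65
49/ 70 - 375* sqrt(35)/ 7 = 7/ 10 - 375* sqrt(35)/ 7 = -316.23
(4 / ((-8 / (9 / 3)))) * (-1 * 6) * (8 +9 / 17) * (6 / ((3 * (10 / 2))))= 522 / 17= 30.71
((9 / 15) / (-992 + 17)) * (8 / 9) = -8 / 14625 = -0.00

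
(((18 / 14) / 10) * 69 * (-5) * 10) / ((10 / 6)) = -1863 / 7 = -266.14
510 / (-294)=-85 / 49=-1.73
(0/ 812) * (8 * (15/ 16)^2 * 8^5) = 0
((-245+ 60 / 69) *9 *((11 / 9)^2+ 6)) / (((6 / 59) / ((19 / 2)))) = -3820709905 / 2484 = -1538127.98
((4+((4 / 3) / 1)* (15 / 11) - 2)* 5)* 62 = 13020 / 11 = 1183.64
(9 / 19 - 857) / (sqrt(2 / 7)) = -8137 * sqrt(14) / 19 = -1602.41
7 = 7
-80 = -80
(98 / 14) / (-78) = -7 / 78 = -0.09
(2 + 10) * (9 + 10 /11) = 1308 /11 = 118.91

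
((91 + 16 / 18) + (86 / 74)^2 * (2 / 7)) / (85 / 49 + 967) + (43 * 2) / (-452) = -6279231809 / 66088414764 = -0.10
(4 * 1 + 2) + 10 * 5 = 56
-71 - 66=-137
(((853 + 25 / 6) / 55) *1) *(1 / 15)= 5143 / 4950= 1.04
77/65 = 1.18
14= 14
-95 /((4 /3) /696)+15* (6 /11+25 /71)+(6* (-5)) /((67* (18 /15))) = -2594210950 /52327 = -49576.91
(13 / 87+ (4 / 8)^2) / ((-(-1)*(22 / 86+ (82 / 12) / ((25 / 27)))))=149425 / 2856558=0.05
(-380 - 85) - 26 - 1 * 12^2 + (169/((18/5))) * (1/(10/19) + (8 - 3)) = -3733/12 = -311.08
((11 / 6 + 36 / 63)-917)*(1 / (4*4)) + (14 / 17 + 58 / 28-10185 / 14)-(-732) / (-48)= -9105125 / 11424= -797.02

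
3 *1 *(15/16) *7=315/16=19.69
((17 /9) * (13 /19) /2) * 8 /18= 442 /1539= 0.29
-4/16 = -1/4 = -0.25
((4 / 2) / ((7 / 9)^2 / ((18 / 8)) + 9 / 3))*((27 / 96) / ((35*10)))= 6561 / 13344800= 0.00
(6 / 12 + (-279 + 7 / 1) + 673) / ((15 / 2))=803 / 15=53.53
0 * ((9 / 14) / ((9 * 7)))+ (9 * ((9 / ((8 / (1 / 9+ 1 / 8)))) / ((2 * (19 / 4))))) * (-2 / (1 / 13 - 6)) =1989 / 23408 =0.08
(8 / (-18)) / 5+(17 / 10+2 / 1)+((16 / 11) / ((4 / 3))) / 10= 3683 / 990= 3.72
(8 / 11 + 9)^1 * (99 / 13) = 963 / 13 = 74.08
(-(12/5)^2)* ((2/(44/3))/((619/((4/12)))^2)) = -24/105369275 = -0.00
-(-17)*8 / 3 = 136 / 3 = 45.33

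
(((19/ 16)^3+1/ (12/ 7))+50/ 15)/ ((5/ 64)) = 13741/ 192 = 71.57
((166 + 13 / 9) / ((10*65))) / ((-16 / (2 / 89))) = -1507 / 4165200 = -0.00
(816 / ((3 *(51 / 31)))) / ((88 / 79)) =4898 / 33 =148.42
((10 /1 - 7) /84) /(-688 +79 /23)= -23 /440860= -0.00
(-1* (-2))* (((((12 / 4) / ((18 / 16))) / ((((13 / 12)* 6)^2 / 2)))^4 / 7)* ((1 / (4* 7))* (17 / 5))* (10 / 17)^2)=167772160 / 55039798938033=0.00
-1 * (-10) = 10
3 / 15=1 / 5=0.20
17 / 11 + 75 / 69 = 666 / 253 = 2.63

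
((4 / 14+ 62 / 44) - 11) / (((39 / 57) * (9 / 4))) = -6.04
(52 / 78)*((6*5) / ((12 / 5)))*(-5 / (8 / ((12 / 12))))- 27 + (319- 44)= 5827 / 24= 242.79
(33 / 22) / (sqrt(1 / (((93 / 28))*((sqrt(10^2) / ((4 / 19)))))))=3*sqrt(123690) / 56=18.84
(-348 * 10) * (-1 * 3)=10440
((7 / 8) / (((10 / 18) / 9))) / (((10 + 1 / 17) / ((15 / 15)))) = 1071 / 760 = 1.41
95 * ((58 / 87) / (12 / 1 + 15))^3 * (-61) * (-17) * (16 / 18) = 6304960 / 4782969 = 1.32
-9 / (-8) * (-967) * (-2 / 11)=8703 / 44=197.80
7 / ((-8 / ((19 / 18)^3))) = -48013 / 46656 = -1.03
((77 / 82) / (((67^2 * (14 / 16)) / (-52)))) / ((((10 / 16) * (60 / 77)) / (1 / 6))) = -176176 / 41411025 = -0.00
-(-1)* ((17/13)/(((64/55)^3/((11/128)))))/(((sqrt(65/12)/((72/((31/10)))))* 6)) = 93336375* sqrt(195)/10986979328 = 0.12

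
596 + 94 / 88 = 26271 / 44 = 597.07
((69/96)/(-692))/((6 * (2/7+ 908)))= -161/844749312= -0.00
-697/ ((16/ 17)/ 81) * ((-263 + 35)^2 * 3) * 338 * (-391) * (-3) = -3708962111069982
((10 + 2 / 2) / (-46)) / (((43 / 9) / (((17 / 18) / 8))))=-187 / 31648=-0.01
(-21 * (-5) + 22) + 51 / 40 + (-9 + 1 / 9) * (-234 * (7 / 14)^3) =15531 / 40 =388.28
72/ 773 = 0.09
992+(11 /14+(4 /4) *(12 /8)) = 6960 /7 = 994.29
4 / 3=1.33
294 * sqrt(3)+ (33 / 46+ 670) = 294 * sqrt(3)+ 30853 / 46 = 1179.94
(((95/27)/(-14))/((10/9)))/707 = -19/59388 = -0.00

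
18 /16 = 1.12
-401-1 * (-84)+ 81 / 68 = -21475 / 68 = -315.81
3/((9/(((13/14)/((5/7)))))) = 13/30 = 0.43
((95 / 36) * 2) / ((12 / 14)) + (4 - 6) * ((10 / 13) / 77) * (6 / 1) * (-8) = 769345 / 108108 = 7.12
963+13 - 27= 949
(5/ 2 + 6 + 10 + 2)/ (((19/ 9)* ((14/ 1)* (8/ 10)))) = 1845/ 2128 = 0.87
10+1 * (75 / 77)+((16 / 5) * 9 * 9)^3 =167612345497 / 9625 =17414269.66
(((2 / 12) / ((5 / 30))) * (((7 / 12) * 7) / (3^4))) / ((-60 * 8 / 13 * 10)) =-637 / 4665600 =-0.00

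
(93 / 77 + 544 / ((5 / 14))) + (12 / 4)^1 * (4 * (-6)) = 559177 / 385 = 1452.41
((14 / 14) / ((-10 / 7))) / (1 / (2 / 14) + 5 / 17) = -119 / 1240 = -0.10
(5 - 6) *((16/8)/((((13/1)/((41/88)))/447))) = -18327/572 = -32.04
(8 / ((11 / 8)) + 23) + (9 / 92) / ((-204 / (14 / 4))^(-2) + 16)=19423501627 / 673858669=28.82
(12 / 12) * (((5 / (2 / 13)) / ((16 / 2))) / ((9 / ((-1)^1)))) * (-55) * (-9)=-3575 / 16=-223.44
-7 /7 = -1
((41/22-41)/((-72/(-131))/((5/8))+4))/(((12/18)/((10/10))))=-1691865/140624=-12.03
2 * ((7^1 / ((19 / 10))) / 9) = 140 / 171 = 0.82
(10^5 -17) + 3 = 99986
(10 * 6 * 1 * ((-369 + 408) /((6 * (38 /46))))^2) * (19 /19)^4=1341015 /361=3714.72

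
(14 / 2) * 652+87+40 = 4691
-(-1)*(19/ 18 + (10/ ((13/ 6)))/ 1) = 1327/ 234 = 5.67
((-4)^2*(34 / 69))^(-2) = 4761 / 295936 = 0.02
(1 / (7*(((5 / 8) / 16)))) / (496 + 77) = 128 / 20055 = 0.01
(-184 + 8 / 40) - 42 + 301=376 / 5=75.20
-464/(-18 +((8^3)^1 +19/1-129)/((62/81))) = -14384/15723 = -0.91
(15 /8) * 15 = 225 /8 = 28.12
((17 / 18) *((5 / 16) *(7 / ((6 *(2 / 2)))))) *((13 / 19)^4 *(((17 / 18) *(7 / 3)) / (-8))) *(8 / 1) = -2022261605 / 12160513152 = -0.17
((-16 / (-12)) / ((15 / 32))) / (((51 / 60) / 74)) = 37888 / 153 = 247.63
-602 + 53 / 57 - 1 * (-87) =-29302 / 57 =-514.07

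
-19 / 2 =-9.50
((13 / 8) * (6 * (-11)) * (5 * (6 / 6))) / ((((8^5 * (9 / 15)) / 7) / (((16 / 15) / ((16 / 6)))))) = -5005 / 65536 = -0.08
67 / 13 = 5.15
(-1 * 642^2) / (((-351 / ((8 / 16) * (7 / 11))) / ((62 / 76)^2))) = 77017423 / 309738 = 248.65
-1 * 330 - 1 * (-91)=-239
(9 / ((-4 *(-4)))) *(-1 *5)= -45 / 16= -2.81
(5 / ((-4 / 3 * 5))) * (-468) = 351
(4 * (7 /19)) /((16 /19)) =7 /4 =1.75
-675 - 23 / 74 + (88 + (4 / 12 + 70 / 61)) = -7933309 / 13542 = -585.83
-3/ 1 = -3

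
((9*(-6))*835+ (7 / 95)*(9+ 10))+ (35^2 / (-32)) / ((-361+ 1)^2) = -37398288629 / 829440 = -45088.60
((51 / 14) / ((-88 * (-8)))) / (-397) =-51 / 3912832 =-0.00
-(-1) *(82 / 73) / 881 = 82 / 64313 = 0.00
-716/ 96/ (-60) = 179/ 1440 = 0.12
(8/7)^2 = 64/49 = 1.31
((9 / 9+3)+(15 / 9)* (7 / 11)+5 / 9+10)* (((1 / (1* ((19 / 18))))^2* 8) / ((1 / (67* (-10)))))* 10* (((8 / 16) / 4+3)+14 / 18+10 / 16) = -13507092800 / 3971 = -3401433.59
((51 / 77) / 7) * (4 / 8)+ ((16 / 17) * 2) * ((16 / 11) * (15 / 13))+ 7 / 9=8542865 / 2144142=3.98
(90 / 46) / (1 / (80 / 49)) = 3600 / 1127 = 3.19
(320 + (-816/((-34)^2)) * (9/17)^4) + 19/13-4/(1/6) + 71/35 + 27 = 210888193861/646034935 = 326.43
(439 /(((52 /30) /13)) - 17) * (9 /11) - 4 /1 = 58871 /22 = 2675.95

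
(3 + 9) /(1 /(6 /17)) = 72 /17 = 4.24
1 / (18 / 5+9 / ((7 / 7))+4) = 5 / 83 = 0.06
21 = 21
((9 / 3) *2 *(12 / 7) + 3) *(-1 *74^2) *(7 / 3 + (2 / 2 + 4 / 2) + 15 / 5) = -4243900 / 7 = -606271.43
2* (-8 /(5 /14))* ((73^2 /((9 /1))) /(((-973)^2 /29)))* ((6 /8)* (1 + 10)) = -13599608 /2028705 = -6.70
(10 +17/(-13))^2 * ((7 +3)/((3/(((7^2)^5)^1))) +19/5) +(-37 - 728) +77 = 180346321707803/2535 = 71142533218.07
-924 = -924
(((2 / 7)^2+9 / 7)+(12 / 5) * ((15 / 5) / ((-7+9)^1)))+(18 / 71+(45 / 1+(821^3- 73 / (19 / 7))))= 182897396608208 / 330505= 553387684.33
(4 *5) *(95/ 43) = 1900/ 43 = 44.19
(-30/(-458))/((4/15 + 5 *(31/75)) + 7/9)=135/6412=0.02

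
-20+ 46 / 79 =-1534 / 79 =-19.42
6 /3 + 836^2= 698898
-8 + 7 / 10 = -73 / 10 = -7.30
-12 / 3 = -4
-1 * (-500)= 500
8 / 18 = 4 / 9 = 0.44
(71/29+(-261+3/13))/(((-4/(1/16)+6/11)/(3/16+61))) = 249.09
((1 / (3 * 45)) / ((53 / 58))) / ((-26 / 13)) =-29 / 7155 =-0.00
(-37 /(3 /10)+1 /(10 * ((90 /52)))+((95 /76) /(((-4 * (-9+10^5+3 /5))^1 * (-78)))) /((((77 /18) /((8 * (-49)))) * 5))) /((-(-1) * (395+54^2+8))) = -3966057846781 /106779854738700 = -0.04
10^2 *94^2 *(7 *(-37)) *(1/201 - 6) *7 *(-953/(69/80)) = -147171408342560000/13869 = -10611537121822.77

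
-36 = -36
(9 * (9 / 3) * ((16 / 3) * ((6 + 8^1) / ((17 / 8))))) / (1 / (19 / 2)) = 153216 / 17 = 9012.71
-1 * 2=-2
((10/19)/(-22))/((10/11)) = -1/38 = -0.03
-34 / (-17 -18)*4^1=136 / 35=3.89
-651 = -651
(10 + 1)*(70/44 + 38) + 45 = 961/2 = 480.50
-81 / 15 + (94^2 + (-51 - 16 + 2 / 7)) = 306736 / 35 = 8763.89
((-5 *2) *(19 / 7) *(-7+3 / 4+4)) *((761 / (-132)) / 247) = -11415 / 8008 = -1.43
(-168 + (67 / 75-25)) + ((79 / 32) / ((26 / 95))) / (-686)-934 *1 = -48205135291 / 42806400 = -1126.12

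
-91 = -91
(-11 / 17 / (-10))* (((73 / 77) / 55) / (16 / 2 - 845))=-73 / 54781650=-0.00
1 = 1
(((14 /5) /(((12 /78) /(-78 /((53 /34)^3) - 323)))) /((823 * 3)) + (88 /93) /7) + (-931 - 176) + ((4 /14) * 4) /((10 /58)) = -29320524222580 /26588092307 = -1102.77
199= 199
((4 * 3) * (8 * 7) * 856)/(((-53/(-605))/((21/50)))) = 730832256/265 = 2757857.57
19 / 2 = 9.50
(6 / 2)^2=9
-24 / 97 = -0.25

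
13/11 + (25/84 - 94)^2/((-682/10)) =-306919637/2406096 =-127.56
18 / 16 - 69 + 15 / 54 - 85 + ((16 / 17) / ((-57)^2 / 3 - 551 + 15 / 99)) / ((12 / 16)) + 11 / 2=-3161754679 / 21494664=-147.09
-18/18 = -1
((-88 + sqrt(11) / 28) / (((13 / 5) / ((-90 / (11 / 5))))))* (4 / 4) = 18000 / 13 - 1125* sqrt(11) / 2002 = 1382.75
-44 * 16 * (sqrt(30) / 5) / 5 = -704 * sqrt(30) / 25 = -154.24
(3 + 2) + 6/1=11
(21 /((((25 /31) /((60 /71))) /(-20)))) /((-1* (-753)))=-10416 /17821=-0.58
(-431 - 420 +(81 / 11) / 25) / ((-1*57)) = 233944 / 15675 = 14.92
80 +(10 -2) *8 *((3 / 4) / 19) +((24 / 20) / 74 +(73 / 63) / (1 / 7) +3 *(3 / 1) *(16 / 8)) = 3437258 / 31635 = 108.65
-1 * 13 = -13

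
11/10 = 1.10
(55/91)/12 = 55/1092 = 0.05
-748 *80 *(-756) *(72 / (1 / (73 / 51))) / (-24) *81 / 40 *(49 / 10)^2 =-9445055336.64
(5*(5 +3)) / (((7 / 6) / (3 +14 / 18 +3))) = 4880 / 21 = 232.38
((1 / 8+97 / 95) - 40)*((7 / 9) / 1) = -22967 / 760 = -30.22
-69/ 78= -23/ 26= -0.88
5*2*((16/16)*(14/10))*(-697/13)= -9758/13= -750.62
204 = 204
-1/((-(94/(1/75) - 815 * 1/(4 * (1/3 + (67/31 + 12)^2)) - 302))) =2316496/15629365363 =0.00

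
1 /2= 0.50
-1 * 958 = -958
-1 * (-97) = 97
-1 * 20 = -20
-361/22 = -16.41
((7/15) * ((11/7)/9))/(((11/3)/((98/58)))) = 49/1305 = 0.04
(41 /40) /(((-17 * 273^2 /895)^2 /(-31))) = -203620555 /12842170096392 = -0.00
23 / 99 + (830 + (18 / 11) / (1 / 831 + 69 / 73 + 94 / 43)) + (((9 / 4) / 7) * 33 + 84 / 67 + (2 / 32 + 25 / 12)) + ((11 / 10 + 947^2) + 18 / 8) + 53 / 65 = 177092219690386787093 / 197282521996560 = 897657.93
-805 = -805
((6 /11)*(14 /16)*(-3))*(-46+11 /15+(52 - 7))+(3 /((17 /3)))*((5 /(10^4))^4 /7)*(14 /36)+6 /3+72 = 445100800000000011 /5984000000000000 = 74.38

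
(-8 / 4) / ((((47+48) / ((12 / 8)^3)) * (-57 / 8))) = 18 / 1805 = 0.01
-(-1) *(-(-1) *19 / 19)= 1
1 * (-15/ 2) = -15/ 2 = -7.50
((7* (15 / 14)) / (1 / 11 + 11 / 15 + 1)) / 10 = 495 / 1204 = 0.41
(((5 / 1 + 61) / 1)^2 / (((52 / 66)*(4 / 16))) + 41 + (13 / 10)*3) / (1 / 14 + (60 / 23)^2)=10667591291 / 3310385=3222.46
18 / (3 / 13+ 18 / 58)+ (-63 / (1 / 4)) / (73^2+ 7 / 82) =29031027 / 873970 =33.22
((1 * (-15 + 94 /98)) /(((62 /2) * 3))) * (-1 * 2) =0.30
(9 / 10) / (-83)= -9 / 830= -0.01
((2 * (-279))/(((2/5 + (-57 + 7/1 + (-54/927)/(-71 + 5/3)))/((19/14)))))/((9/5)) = 8.48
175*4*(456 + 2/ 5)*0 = 0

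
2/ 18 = 1/ 9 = 0.11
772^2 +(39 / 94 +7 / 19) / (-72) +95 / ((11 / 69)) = 843869424979 / 1414512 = 596579.90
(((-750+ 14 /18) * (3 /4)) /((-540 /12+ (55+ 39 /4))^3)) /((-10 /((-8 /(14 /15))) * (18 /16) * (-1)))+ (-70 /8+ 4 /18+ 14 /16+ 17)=2336516393 /248491656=9.40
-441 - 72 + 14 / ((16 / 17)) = -3985 / 8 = -498.12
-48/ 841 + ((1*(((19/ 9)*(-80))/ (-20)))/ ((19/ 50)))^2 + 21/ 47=1582327805/ 3201687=494.22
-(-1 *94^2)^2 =-78074896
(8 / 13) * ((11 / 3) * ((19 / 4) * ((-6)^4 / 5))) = 180576 / 65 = 2778.09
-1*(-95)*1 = 95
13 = 13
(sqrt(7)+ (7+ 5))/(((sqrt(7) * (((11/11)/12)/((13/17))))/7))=1092/17+ 1872 * sqrt(7)/17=355.58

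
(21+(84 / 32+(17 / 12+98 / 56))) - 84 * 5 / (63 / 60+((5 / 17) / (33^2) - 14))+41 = 11533306709 / 115074408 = 100.22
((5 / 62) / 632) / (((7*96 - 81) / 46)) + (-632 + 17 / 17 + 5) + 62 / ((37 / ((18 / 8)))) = -266574576365 / 428418264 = -622.23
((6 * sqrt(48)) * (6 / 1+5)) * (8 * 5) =10560 * sqrt(3) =18290.46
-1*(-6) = 6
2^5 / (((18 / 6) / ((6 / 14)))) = 32 / 7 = 4.57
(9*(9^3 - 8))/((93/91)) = 196833/31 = 6349.45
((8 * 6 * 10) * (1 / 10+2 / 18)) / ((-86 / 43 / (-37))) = 5624 / 3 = 1874.67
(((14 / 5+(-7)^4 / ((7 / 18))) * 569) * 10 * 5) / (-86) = -87864980 / 43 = -2043371.63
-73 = -73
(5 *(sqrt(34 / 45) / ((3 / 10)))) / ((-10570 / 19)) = -19 *sqrt(170) / 9513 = -0.03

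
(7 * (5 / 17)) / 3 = 35 / 51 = 0.69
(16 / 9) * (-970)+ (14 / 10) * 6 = -77222 / 45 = -1716.04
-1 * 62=-62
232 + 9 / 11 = 2561 / 11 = 232.82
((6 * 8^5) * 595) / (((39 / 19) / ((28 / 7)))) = 2963537920 / 13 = 227964455.38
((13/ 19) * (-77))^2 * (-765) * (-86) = 65921645790/ 361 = 182608437.09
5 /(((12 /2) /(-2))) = -5 /3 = -1.67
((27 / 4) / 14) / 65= 27 / 3640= 0.01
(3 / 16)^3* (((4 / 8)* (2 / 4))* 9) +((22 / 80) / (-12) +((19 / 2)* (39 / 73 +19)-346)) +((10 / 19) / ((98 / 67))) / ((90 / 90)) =-2673631761841 / 16702586880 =-160.07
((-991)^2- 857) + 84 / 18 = 2943686 / 3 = 981228.67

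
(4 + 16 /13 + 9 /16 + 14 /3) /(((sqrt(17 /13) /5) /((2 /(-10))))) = -6527*sqrt(221) /10608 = -9.15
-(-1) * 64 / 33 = 64 / 33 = 1.94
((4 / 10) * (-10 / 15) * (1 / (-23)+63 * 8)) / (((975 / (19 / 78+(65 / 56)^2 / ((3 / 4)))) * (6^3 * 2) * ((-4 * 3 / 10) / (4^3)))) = 0.03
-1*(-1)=1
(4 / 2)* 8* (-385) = -6160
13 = 13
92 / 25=3.68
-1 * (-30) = 30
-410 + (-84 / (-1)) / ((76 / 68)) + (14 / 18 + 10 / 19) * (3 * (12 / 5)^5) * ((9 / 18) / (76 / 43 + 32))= -330.23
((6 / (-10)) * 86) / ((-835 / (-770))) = -39732 / 835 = -47.58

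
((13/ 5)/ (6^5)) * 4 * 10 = 13/ 972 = 0.01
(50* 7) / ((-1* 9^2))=-350 / 81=-4.32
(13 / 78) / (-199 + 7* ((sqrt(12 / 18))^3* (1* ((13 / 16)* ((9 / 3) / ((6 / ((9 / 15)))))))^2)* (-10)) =-81510400 / 97310822199 + 378560* sqrt(6) / 97310822199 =-0.00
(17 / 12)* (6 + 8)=119 / 6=19.83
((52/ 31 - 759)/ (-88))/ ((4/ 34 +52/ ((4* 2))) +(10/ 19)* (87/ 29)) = 7583071/ 7222380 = 1.05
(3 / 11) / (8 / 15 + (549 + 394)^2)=45 / 146726173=0.00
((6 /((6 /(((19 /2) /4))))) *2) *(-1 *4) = -19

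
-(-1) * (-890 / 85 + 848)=14238 / 17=837.53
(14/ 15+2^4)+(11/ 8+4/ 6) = 759/ 40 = 18.98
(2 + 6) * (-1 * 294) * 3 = -7056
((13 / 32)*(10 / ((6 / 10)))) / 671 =325 / 32208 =0.01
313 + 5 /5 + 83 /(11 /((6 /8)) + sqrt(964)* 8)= 747* sqrt(241) /34583 + 43433509 /138332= 314.32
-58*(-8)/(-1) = -464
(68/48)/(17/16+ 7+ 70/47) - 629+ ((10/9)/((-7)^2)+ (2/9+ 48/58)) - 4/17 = -326918719649/520559193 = -628.01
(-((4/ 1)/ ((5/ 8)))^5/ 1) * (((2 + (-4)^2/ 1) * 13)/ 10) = -3925868544/ 15625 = -251255.59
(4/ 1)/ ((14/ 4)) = 8/ 7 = 1.14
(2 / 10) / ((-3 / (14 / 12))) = -0.08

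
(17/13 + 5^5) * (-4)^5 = -41617408/13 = -3201339.08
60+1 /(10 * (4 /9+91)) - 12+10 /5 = 411509 /8230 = 50.00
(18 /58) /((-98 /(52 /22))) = -117 /15631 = -0.01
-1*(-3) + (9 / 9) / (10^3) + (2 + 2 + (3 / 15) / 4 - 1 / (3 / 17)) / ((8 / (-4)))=2857 / 750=3.81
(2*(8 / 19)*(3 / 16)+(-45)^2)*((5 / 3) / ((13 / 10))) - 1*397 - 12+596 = 687489 / 247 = 2783.36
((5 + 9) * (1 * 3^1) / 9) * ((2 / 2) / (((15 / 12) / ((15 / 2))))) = 28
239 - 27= 212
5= 5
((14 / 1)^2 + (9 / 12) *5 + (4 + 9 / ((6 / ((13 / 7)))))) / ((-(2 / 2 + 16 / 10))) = -28915 / 364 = -79.44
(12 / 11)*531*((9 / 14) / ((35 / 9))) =258066 / 2695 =95.76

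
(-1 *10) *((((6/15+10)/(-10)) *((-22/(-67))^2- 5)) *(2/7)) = -2283944/157115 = -14.54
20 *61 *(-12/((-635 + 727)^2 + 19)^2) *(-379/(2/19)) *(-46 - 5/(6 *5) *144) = -3689792400/71961289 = -51.27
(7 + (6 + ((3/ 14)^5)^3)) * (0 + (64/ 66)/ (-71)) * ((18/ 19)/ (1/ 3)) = -18201467180393170371/ 36069921405974618624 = -0.50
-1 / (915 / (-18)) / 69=2 / 7015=0.00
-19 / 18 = -1.06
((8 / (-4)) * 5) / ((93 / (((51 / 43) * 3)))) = -510 / 1333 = -0.38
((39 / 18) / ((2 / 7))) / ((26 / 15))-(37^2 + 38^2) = -22469 / 8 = -2808.62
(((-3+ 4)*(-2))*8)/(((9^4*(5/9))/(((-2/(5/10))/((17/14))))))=896/61965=0.01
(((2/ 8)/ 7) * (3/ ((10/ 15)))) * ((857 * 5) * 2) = 38565/ 28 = 1377.32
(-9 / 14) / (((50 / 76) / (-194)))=33174 / 175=189.57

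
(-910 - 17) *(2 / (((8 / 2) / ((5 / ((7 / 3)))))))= -13905 / 14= -993.21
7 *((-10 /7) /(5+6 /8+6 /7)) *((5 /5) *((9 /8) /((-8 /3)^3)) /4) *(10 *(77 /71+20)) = 12731985 /2690048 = 4.73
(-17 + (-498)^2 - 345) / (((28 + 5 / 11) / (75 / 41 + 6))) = 68138.70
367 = 367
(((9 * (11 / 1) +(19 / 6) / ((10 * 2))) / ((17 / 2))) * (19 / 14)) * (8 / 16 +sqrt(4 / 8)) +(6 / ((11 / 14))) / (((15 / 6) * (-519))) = 429912271 / 54349680 +226081 * sqrt(2) / 28560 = 19.11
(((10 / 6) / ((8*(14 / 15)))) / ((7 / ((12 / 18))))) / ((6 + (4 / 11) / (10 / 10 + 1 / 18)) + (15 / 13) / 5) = 13585 / 4201848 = 0.00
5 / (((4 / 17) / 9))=765 / 4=191.25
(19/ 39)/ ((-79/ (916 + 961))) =-35663/ 3081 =-11.58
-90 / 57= -30 / 19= -1.58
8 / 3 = 2.67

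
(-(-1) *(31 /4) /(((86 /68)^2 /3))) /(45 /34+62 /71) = 64881078 /9805247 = 6.62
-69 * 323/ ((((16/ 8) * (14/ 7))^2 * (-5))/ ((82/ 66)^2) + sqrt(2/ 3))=62977735407 * sqrt(6)/ 22764031678 + 4895853933960/ 11382015839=436.92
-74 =-74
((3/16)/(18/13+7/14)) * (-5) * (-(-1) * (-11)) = 2145/392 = 5.47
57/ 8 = 7.12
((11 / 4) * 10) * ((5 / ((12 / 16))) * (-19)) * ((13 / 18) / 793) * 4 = -20900 / 1647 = -12.69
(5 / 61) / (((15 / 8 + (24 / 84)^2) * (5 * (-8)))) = -49 / 46787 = -0.00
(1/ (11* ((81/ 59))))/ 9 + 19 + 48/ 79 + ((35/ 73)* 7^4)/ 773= 754428202003/ 35747827929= 21.10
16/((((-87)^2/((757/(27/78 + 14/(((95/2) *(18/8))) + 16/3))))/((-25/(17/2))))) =-1495832000/1846700599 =-0.81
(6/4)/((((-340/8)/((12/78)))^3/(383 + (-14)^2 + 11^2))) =-2688/53969305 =-0.00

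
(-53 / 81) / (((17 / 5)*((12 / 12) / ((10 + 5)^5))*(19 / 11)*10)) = -8460.72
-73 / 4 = -18.25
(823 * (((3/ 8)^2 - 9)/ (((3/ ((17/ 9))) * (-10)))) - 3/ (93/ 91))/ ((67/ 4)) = 9049901/ 332320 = 27.23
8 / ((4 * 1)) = 2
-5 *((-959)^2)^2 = -4229065708805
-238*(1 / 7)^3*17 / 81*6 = -1156 / 1323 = -0.87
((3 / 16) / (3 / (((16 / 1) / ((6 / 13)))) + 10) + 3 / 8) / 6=1101 / 16784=0.07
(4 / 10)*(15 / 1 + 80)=38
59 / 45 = 1.31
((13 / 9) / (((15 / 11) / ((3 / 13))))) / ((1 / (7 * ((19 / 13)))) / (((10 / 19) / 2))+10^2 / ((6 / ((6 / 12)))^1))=77 / 2742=0.03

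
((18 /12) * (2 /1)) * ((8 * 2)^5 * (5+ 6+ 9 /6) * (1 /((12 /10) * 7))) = 32768000 /7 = 4681142.86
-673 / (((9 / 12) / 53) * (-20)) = 35669 / 15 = 2377.93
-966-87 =-1053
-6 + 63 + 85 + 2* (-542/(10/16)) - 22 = -8072/5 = -1614.40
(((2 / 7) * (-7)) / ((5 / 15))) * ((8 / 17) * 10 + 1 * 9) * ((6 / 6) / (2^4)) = -699 / 136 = -5.14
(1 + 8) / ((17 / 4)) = 36 / 17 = 2.12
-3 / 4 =-0.75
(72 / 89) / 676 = 18 / 15041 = 0.00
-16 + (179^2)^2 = 1026625665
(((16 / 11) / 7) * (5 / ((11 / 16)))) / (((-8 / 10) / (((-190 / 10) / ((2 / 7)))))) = 15200 / 121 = 125.62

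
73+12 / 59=4319 / 59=73.20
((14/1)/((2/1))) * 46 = 322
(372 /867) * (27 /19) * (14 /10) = 23436 /27455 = 0.85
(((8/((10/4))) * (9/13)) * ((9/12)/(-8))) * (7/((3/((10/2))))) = -63/26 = -2.42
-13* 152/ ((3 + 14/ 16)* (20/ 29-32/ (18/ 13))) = 54288/ 2387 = 22.74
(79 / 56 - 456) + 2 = -25345 / 56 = -452.59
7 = 7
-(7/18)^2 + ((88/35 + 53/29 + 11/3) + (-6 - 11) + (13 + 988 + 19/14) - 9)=323668763/328860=984.21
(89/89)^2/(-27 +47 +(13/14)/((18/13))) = 252/5209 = 0.05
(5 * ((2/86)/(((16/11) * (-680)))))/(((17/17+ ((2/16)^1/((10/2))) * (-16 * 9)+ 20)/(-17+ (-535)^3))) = 350923815/339184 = 1034.61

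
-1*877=-877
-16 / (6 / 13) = -104 / 3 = -34.67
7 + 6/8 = 31/4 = 7.75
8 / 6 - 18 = -50 / 3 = -16.67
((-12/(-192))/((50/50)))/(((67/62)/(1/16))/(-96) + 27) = 93/39908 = 0.00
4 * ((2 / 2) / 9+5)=184 / 9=20.44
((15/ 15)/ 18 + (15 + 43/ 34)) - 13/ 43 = 105382/ 6579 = 16.02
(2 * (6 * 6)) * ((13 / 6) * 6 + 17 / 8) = 1089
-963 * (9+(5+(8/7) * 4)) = -125190/7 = -17884.29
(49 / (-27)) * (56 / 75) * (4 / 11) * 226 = -111.36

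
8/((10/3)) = 12/5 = 2.40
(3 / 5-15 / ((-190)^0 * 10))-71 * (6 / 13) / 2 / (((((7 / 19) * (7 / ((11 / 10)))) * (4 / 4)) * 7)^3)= -474081748977 / 524596891000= -0.90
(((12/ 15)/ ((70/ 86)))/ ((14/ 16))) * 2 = 2752/ 1225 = 2.25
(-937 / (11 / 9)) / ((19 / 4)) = -33732 / 209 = -161.40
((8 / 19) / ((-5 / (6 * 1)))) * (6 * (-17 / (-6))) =-816 / 95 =-8.59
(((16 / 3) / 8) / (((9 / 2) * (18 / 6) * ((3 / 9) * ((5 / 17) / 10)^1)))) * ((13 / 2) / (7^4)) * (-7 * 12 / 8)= -0.14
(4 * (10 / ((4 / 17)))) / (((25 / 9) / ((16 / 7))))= 4896 / 35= 139.89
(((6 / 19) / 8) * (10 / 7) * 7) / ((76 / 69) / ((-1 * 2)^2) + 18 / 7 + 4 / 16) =14490 / 113677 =0.13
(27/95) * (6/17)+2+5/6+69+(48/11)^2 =106667237/1172490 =90.97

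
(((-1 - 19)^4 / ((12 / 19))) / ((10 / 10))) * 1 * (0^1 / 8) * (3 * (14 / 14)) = 0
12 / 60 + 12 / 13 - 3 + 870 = 868.12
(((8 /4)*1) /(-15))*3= -2 /5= -0.40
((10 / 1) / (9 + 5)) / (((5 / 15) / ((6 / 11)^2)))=540 / 847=0.64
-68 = -68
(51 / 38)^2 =2601 / 1444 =1.80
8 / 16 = 1 / 2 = 0.50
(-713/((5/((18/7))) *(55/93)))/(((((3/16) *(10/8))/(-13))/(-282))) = -93346096896/9625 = -9698295.78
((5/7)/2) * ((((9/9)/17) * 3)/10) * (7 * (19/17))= 57/1156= 0.05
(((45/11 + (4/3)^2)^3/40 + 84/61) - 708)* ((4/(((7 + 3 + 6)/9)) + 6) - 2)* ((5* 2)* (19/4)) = -788968931608525/3788047296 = -208278.53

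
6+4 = 10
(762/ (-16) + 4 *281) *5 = 43055/ 8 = 5381.88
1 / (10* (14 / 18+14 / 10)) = 9 / 196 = 0.05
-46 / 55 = -0.84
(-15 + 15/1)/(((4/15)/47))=0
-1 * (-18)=18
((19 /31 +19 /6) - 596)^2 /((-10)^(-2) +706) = 303342085225 /610628049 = 496.77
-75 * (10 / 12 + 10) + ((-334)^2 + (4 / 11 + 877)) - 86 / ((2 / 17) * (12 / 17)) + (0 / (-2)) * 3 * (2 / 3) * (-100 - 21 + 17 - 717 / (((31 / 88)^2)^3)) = 14597257 / 132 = 110585.28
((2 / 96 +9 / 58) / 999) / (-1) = -245 / 1390608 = -0.00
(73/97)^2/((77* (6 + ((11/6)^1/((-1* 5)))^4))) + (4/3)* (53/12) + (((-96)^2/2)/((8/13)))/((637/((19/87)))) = 54569252331986555/6452312276237751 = 8.46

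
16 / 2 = 8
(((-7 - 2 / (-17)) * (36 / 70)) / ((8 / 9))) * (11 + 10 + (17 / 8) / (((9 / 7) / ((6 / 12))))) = -472797 / 5440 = -86.91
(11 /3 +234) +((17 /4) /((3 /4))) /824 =195843 /824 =237.67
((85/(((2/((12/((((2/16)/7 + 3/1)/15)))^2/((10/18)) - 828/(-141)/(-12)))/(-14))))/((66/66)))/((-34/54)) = 6050883.32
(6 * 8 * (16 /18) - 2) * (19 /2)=1159 /3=386.33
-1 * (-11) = 11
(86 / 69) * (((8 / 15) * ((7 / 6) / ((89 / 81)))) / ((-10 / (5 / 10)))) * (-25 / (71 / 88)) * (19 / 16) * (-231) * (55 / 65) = -479555307 / 1889381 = -253.82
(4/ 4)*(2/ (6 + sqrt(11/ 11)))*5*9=90/ 7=12.86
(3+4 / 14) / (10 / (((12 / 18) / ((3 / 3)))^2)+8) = 46 / 427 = 0.11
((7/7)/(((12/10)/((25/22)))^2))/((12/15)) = 78125/69696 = 1.12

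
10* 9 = 90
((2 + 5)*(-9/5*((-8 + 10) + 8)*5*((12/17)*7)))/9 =-5880/17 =-345.88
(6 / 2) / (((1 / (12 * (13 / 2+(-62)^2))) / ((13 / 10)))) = 901017 / 5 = 180203.40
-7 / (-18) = 7 / 18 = 0.39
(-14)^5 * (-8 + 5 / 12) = 12235496 / 3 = 4078498.67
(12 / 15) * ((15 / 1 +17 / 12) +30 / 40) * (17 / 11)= 3502 / 165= 21.22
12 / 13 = 0.92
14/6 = 2.33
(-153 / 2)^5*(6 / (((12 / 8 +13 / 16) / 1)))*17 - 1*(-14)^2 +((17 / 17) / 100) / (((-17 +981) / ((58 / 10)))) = -2060982808475388927 / 17834000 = -115564809267.43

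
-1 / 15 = -0.07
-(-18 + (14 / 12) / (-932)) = 100663 / 5592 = 18.00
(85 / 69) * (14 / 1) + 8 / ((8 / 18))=2432 / 69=35.25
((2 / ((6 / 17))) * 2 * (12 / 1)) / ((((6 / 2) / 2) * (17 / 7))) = 37.33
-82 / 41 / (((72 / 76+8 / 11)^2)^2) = -1908029761 / 7503125000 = -0.25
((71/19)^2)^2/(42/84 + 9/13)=660703706/4039951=163.54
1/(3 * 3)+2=19/9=2.11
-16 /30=-8 /15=-0.53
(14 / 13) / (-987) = -2 / 1833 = -0.00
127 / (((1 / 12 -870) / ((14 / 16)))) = -2667 / 20878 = -0.13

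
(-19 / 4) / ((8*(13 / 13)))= -19 / 32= -0.59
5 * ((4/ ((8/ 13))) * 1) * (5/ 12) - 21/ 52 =4099/ 312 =13.14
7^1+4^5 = 1031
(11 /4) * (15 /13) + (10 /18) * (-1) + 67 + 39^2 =744409 /468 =1590.62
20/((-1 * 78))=-10/39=-0.26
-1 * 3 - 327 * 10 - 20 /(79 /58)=-259727 /79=-3287.68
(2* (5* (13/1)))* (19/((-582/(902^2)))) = -1004800940/291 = -3452924.19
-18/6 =-3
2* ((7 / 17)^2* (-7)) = -686 / 289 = -2.37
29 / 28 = 1.04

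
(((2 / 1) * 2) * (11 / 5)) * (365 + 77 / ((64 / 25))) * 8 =55627 / 2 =27813.50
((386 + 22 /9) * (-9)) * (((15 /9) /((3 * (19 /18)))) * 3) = -5520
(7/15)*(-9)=-21/5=-4.20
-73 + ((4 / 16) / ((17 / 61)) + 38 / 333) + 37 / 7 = -10572977 / 158508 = -66.70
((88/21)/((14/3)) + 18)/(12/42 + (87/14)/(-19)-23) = -35188/42903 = -0.82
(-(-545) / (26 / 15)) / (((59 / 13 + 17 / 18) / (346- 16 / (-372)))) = 789263550 / 39773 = 19844.20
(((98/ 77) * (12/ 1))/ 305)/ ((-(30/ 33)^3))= -2541/ 38125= -0.07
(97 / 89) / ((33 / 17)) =1649 / 2937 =0.56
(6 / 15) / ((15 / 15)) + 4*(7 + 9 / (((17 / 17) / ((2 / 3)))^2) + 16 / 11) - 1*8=2322 / 55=42.22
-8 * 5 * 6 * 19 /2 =-2280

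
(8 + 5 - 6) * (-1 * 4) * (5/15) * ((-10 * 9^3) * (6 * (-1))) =-408240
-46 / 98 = -23 / 49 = -0.47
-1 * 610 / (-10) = 61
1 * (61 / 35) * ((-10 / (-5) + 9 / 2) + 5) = 1403 / 70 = 20.04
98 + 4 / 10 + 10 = 542 / 5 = 108.40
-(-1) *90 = 90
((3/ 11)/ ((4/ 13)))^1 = 39/ 44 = 0.89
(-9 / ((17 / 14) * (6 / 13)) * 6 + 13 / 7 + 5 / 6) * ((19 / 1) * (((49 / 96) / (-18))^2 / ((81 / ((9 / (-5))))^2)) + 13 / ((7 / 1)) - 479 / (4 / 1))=13348172037304225 / 1208839790592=11042.13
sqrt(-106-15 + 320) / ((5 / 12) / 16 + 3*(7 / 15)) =960*sqrt(199) / 1369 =9.89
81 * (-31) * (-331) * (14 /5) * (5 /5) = 11635974 /5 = 2327194.80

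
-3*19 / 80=-0.71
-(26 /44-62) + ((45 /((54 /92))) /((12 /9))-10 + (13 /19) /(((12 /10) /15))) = 49099 /418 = 117.46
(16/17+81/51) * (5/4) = 215/68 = 3.16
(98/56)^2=49/16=3.06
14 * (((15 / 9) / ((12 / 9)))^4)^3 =1708984375 / 8388608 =203.73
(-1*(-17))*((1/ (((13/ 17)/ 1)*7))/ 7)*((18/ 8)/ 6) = 867/ 5096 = 0.17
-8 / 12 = -0.67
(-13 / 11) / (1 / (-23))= 299 / 11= 27.18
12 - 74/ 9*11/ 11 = 34/ 9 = 3.78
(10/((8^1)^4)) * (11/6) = 55/12288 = 0.00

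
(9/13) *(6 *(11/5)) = 594/65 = 9.14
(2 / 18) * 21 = 7 / 3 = 2.33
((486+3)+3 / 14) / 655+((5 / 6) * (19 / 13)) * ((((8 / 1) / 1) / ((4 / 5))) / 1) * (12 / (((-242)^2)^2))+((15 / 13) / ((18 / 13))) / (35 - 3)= 1896128092057337 / 2453157331584960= 0.77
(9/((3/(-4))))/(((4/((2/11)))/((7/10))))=-21/55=-0.38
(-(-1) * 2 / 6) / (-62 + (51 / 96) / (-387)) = -4128 / 767825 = -0.01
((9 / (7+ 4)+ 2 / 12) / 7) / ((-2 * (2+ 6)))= -65 / 7392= -0.01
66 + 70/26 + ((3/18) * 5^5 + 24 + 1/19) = 909323/1482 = 613.58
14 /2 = 7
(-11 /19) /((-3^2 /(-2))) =-22 /171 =-0.13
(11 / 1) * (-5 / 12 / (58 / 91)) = -5005 / 696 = -7.19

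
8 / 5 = 1.60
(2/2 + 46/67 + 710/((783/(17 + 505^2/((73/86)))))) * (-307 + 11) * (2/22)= -308839849175752/42126183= -7331303.89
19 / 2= 9.50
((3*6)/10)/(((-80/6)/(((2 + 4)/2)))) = -81/200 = -0.40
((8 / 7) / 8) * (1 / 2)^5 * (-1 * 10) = -5 / 112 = -0.04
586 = 586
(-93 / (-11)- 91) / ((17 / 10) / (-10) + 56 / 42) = -272400 / 3839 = -70.96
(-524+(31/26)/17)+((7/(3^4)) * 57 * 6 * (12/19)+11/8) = -2672623/5304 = -503.89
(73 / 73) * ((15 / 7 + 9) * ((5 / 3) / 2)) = 65 / 7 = 9.29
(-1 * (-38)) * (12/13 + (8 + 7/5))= 25498/65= 392.28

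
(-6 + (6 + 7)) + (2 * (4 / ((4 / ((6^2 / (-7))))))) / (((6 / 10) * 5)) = 25 / 7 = 3.57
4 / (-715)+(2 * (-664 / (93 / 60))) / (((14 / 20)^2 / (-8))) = 15192313924 / 1086085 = 13988.14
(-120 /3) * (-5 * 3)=600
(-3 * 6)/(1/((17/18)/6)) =-17/6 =-2.83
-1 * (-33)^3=35937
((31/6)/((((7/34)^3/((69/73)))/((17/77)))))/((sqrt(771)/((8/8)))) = 238201892 * sqrt(771)/1486490313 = 4.45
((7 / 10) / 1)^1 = 7 / 10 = 0.70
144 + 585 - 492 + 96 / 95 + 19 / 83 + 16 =2004678 / 7885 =254.24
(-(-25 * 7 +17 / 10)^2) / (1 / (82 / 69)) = -123134849 / 3450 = -35691.26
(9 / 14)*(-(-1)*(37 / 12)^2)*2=1369 / 112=12.22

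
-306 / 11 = -27.82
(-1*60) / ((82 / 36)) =-1080 / 41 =-26.34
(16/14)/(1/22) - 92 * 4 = -2400/7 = -342.86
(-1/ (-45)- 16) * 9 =-719/ 5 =-143.80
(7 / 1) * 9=63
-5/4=-1.25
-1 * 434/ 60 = -217/ 30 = -7.23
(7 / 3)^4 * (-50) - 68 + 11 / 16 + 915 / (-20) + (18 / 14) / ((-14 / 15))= -101386601 / 63504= -1596.54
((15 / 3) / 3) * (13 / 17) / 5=13 / 51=0.25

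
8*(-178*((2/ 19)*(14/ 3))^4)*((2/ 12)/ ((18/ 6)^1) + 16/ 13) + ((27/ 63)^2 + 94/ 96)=-102148918984183/ 968280859728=-105.50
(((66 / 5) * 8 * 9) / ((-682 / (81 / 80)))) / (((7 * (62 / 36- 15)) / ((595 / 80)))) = 334611 / 2963600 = 0.11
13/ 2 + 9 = 31/ 2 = 15.50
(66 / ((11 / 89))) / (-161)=-534 / 161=-3.32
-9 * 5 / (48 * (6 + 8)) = -15 / 224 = -0.07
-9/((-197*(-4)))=-9/788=-0.01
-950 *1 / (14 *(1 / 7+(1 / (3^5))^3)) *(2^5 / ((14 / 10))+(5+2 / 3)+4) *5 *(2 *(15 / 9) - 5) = 680576630625 / 5286442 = 128740.02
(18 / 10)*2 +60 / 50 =4.80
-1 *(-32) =32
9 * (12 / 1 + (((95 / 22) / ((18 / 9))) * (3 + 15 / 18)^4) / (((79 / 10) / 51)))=2268725867 / 83424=27195.12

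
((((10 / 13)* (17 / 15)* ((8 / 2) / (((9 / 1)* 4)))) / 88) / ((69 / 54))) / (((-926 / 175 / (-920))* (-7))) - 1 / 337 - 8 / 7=-546914531 / 468561093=-1.17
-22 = -22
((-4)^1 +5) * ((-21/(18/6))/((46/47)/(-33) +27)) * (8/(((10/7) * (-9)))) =101332/627465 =0.16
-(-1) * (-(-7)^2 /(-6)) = 49 /6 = 8.17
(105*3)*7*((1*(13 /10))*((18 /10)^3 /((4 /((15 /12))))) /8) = 653.02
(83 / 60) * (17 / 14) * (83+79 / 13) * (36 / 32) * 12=7352721 / 3640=2019.98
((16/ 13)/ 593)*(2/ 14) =16/ 53963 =0.00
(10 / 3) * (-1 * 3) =-10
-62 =-62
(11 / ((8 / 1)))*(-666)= -3663 / 4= -915.75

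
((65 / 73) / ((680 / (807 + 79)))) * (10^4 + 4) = 14403259 / 1241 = 11606.17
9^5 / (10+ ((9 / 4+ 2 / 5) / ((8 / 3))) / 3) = 3149280 / 551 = 5715.57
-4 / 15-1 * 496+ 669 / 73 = -533377 / 1095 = -487.10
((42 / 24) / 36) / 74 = 7 / 10656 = 0.00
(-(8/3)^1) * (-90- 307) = 3176/3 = 1058.67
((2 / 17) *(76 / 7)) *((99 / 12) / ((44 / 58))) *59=97527 / 119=819.55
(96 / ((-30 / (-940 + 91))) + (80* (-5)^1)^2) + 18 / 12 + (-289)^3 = -239748507 / 10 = -23974850.70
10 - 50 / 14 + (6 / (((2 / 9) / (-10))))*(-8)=15165 / 7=2166.43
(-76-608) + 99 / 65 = -44361 / 65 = -682.48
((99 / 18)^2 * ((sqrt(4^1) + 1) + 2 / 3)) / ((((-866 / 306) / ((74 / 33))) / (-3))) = 228327 / 866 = 263.66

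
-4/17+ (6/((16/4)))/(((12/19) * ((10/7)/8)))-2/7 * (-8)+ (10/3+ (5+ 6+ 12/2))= 127391/3570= 35.68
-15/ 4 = -3.75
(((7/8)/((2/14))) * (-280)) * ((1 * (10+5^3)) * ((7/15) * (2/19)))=-216090/19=-11373.16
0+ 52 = 52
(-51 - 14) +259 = 194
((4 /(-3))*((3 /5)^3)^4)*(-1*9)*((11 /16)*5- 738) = -18738078219 /976562500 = -19.19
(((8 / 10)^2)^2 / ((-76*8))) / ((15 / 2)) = -0.00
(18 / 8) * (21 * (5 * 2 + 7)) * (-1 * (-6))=9639 / 2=4819.50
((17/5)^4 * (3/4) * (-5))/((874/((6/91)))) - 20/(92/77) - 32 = -969856189/19883500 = -48.78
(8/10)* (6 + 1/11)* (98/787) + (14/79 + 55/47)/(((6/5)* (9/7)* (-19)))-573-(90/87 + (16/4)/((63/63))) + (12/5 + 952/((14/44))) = 11557692647980921/4781979717570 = 2416.93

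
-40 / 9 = -4.44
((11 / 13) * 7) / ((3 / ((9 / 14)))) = 33 / 26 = 1.27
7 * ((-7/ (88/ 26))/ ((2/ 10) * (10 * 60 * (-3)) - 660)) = 637/ 44880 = 0.01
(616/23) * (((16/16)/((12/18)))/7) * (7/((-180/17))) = -1309/345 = -3.79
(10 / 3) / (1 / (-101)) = -1010 / 3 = -336.67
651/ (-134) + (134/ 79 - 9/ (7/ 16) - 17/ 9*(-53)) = 50937647/ 666918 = 76.38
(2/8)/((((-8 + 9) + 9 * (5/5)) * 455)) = 1/18200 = 0.00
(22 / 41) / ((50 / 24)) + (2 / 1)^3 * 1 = 8464 / 1025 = 8.26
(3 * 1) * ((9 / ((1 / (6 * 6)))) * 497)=483084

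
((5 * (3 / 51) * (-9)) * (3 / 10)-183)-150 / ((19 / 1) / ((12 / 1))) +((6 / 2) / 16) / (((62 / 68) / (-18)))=-282.23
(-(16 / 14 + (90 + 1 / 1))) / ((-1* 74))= 645 / 518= 1.25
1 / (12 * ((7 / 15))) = 5 / 28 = 0.18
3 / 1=3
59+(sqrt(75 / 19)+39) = 99.99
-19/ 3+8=5/ 3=1.67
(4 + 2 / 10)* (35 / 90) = 49 / 30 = 1.63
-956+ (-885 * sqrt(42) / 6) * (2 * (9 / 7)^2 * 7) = -23895 * sqrt(42) / 7 - 956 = -23078.47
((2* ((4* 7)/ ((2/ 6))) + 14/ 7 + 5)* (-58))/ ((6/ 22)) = -111650/ 3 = -37216.67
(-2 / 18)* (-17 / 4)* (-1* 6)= -17 / 6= -2.83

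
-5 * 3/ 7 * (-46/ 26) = 345/ 91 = 3.79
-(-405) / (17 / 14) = 333.53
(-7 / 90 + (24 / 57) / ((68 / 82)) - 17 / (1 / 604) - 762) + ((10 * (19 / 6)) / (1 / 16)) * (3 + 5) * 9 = 739843999 / 29070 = 25450.43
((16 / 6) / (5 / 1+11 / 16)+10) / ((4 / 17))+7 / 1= 28115 / 546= 51.49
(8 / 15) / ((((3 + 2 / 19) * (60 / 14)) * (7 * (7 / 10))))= 152 / 18585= 0.01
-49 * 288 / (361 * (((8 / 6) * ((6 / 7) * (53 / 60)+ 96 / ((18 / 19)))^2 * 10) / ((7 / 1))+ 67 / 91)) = -0.00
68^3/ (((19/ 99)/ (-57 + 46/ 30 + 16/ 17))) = -8486556672/ 95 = -89332175.49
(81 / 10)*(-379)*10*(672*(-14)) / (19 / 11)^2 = 34946759232 / 361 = 96805427.24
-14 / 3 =-4.67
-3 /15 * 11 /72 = -11 /360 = -0.03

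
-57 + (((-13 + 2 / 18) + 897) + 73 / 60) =149099 / 180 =828.33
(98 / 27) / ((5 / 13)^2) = 16562 / 675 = 24.54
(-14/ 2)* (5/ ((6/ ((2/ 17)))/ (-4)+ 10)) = 140/ 11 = 12.73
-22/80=-11/40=-0.28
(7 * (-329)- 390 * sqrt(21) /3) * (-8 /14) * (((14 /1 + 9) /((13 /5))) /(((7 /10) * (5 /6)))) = 55200 * sqrt(21) /49 + 259440 /13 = 25119.33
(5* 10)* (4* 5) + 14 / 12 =6007 / 6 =1001.17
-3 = -3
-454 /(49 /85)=-38590 /49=-787.55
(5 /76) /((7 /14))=5 /38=0.13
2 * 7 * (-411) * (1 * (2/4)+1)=-8631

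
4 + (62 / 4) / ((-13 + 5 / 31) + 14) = 1249 / 72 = 17.35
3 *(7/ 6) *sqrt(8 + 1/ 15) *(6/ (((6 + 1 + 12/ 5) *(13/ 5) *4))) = 385 *sqrt(15)/ 2444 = 0.61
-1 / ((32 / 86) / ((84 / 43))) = -21 / 4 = -5.25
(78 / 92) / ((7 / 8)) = 0.97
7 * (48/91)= 48/13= 3.69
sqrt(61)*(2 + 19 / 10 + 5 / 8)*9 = 1629*sqrt(61) / 40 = 318.07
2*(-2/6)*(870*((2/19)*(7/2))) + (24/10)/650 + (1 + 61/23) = -149146378/710125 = -210.03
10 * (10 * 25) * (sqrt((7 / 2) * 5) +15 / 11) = 37500 / 11 +1250 * sqrt(70) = 13867.34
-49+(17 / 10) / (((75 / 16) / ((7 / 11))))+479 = 1774702 / 4125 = 430.23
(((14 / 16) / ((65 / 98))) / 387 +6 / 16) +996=200511191 / 201240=996.38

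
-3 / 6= -1 / 2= -0.50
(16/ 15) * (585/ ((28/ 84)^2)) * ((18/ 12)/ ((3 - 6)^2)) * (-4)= -3744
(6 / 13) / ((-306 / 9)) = -3 / 221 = -0.01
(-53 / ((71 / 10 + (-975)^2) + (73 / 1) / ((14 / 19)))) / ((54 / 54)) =-1855 / 33275591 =-0.00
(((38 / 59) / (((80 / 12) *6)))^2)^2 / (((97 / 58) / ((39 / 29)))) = 5082519 / 94030721360000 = 0.00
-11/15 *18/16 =-33/40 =-0.82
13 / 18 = 0.72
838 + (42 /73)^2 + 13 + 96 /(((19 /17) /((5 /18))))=265841791 /303753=875.19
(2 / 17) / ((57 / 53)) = 106 / 969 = 0.11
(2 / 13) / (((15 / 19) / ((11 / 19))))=22 / 195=0.11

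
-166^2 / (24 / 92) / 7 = -15090.19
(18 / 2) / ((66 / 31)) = 93 / 22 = 4.23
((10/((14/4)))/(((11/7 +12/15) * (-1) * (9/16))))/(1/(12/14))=-3200/1743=-1.84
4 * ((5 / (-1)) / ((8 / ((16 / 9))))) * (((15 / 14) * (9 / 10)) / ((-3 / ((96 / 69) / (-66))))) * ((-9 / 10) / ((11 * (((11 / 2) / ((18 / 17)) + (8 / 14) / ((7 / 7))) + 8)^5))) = 0.00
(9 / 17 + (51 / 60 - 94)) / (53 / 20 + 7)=-31491 / 3281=-9.60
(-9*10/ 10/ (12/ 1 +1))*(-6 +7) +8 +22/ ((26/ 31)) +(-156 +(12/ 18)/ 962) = -176711/ 1443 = -122.46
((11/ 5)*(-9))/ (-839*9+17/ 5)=99/ 37738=0.00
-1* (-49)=49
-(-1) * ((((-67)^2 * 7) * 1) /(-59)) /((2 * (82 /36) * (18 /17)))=-534191 /4838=-110.42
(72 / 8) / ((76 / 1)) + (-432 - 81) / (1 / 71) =-2768139 / 76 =-36422.88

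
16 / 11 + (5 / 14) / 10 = 459 / 308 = 1.49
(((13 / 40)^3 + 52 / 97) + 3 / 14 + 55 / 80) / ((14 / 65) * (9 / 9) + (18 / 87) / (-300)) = 24118862651 / 3517328640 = 6.86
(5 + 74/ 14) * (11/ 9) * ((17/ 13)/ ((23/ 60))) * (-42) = -538560/ 299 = -1801.20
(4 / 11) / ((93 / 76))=304 / 1023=0.30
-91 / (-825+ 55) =13 / 110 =0.12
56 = 56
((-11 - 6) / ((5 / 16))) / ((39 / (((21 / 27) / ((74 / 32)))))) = -30464 / 64935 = -0.47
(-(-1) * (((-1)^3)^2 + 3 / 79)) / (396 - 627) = -82 / 18249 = -0.00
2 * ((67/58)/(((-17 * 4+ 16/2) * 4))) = -67/6960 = -0.01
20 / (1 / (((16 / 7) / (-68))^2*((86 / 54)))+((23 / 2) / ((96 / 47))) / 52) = 8586240 / 238631011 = 0.04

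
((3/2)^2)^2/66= 27/352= 0.08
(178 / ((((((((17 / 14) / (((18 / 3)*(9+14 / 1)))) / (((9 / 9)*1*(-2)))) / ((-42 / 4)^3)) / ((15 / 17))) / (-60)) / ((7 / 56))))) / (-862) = 89573086575 / 249118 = 359560.88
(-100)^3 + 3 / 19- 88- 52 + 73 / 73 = -19002638 / 19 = -1000138.84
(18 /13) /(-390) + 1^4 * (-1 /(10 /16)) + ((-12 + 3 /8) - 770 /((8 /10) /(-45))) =58540615 /1352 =43299.27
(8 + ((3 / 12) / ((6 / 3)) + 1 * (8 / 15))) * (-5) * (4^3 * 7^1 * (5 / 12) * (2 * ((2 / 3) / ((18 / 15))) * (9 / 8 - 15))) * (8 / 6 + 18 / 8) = 289283575 / 648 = 446425.27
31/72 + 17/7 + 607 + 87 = 351217/504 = 696.86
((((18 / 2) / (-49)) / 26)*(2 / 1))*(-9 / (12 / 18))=0.19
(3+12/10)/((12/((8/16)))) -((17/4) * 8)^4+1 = -53453393/40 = -1336334.82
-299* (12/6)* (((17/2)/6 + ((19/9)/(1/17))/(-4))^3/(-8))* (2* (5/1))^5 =-2350379200000/729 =-3224114128.94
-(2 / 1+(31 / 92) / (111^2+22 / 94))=-106555489 / 53277016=-2.00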